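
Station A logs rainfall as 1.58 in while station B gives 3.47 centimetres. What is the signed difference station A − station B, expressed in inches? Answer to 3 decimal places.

station B: 3.47 cm = 1.36614 in.
Difference: 1.58000 − 1.36614 = 0.214 in.

0.214 in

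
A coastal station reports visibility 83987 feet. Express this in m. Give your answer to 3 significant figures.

25600 m

1 ft = 0.3048 m, so 83987 × 0.3048 = 25600 m.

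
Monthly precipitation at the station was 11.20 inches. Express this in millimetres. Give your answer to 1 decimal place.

284.5 mm

1 in = 25.4 mm, so 11.20 × 25.4 = 284.5 mm.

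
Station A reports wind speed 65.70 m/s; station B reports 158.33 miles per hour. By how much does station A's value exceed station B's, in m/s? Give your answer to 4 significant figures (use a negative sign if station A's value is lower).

station B: 158.33 mph = 70.77984 m/s.
Difference: 65.70000 − 70.77984 = -5.080 m/s.

-5.080 m/s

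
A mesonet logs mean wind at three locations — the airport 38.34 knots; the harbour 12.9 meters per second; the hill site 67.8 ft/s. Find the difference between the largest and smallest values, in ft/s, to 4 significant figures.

the airport: 38.34 kt = 64.7106 ft/s.
the harbour: 12.9 m/s = 42.3228 ft/s.
Spread: 67.8000 − 42.3228 = 25.48 ft/s.

25.48 ft/s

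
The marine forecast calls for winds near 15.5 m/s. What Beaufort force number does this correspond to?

15.5 m/s lies in the Beaufort 7 band (near gale, 13.9–17.1 m/s).

Beaufort force 7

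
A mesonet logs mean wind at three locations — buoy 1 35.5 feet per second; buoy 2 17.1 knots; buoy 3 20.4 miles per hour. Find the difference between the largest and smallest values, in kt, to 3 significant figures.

buoy 1: 35.5 ft/s = 21.0332 kt.
buoy 3: 20.4 mph = 17.7271 kt.
Spread: 21.0332 − 17.1000 = 3.93 kt.

3.93 kt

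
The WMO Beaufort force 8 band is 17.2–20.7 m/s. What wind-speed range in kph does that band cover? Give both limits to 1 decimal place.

61.9 to 74.5 km/h

17.2–20.7 m/s × 3.6 = 61.9–74.5 km/h.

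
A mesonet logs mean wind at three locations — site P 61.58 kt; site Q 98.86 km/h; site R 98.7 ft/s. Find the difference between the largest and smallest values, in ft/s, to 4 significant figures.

13.84 ft/s

site P: 61.58 kt = 103.9353 ft/s.
site Q: 98.86 km/h = 90.0955 ft/s.
Spread: 103.9353 − 90.0955 = 13.84 ft/s.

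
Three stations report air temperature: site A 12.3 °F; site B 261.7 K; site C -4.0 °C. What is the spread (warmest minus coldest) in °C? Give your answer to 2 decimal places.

7.45 °C

site A: 12.3 °F = -10.944 °C.
site B: 261.7 K = -11.450 °C.
Spread: (-4.000) − (-11.450) = 7.450 °C.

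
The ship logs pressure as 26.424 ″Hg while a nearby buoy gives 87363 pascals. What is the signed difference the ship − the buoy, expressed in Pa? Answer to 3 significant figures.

2120 Pa

the ship: 26.424 inHg = 89481.94 Pa.
Difference: 89481.94 − 87363.00 = 2120 Pa.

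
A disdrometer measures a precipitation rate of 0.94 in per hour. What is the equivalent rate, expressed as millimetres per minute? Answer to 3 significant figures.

0.94 in/hour × 25.4 mm/in × 0.0166667 hour/minute = 0.398 mm/minute.

0.398 mm/minute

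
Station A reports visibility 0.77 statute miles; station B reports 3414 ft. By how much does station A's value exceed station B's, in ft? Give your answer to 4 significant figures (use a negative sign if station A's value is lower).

station A: 0.77 SM = 4065.600 ft.
Difference: 4065.600 − 3414.000 = 651.6 ft.

651.6 ft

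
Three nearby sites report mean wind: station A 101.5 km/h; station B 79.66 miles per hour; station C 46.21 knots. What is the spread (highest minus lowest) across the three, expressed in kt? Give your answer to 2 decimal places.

23.01 kt

station A: 101.5 km/h = 54.8056 kt.
station B: 79.66 mph = 69.2226 kt.
Spread: 69.2226 − 46.2100 = 23.01 kt.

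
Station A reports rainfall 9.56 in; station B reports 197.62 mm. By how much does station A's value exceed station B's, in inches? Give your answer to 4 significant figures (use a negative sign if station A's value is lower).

station B: 197.62 mm = 7.78031 in.
Difference: 9.56000 − 7.78031 = 1.780 in.

1.780 in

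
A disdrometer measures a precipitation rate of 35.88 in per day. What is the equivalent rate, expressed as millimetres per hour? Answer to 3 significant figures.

35.88 in/day × 25.4 mm/in × 0.0416667 day/hour = 38.0 mm/hour.

38.0 mm/hour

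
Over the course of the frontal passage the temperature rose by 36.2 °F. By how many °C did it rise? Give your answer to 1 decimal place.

20.1 °C

For a temperature change the 32° offset cancels: Δ°C = 36.2 × 0.5556 = 20.1 °C.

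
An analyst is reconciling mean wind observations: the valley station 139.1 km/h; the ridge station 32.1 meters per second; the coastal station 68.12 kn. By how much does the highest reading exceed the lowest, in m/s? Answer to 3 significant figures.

the valley station: 139.1 km/h = 38.6389 m/s.
the coastal station: 68.12 kt = 35.0440 m/s.
Spread: 38.6389 − 32.1000 = 6.54 m/s.

6.54 m/s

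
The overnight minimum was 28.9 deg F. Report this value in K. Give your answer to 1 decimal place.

271.4 K

First to °C: -1.72 °C.
Then to K: 271.4 K.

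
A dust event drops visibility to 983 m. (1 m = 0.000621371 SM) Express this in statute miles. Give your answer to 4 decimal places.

1 m = 0.000621371 SM, so 983 × 0.000621371 = 0.6108 SM.

0.6108 SM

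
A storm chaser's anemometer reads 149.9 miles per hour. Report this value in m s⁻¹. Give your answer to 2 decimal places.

67.01 m/s

1 mph = 0.44704 m/s, so 149.9 × 0.44704 = 67.01 m/s.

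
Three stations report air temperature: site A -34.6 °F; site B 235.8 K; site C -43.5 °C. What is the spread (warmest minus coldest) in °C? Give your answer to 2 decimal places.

6.50 °C

site A: -34.6 °F = -37.000 °C.
site B: 235.8 K = -37.350 °C.
Spread: (-37.000) − (-43.500) = 6.500 °C.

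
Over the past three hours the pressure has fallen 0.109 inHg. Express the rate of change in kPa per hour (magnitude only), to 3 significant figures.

0.109 inHg / 3 h × 3.38639 kPa/inHg = 0.123 kPa/h.

0.123 kPa per hour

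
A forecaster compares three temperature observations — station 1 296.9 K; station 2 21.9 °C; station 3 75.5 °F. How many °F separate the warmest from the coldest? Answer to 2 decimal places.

station 1: 296.9 K = 23.750 °C.
station 3: 75.5 °F = 24.167 °C.
Spread: 24.167 − 21.900 = 2.267 °C = 4.08 °F.

4.08 °F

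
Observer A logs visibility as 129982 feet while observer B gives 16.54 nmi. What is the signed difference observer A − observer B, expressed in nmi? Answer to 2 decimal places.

4.85 nmi

observer A: 129982 ft = 21.3923 nmi.
Difference: 21.3923 − 16.5400 = 4.85 nmi.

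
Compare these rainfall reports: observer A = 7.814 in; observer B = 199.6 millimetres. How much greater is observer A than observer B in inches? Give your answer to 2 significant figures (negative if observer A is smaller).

observer B: 199.6 mm = 7.85827 in.
Difference: 7.81400 − 7.85827 = -0.044 in.

-0.044 in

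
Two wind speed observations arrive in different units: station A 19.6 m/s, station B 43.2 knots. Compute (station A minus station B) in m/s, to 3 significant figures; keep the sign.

-2.62 m/s

station B: 43.2 kt = 22.2240 m/s.
Difference: 19.6000 − 22.2240 = -2.62 m/s.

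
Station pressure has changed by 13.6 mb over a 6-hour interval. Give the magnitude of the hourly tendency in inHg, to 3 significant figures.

0.0669 inHg per hour

13.6 mb / 6 h × 0.02953 inHg/mb = 0.0669 inHg/h.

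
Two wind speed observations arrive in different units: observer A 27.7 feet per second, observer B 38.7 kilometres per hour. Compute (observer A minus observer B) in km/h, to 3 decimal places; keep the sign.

-8.305 km/h

observer A: 27.7 ft/s = 30.39466 km/h.
Difference: 30.39466 − 38.70000 = -8.305 km/h.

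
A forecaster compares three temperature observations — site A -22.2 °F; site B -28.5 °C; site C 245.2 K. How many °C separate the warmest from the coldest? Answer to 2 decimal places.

2.16 °C

site A: -22.2 °F = -30.111 °C.
site C: 245.2 K = -27.950 °C.
Spread: (-27.950) − (-30.111) = 2.161 °C.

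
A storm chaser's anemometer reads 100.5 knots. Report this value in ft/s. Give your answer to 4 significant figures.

1 kt = 1.68781 ft/s, so 100.5 × 1.68781 = 169.6 ft/s.

169.6 ft/s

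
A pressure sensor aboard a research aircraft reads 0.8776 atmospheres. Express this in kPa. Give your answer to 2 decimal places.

88.92 kPa

1 atm = 101.325 kPa, so 0.8776 × 101.325 = 88.92 kPa.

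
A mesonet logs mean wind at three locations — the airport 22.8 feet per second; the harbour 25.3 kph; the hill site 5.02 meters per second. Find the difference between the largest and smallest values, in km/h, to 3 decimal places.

the airport: 22.8 ft/s = 25.01798 km/h.
the hill site: 5.02 m/s = 18.07200 km/h.
Spread: 25.30000 − 18.07200 = 7.228 km/h.

7.228 km/h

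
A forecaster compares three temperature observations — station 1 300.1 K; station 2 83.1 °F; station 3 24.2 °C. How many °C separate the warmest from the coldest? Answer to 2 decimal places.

station 1: 300.1 K = 26.950 °C.
station 2: 83.1 °F = 28.389 °C.
Spread: 28.389 − 24.200 = 4.189 °C.

4.19 °C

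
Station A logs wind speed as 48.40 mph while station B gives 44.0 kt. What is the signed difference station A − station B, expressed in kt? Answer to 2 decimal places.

-1.94 kt

station A: 48.40 mph = 42.0585 kt.
Difference: 42.0585 − 44.0000 = -1.94 kt.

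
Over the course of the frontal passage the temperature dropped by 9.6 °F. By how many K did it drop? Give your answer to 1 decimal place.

Converting a difference, only the 9/5 scale factor applies: ΔK = 9.6 × 0.5556 = 5.3 K.

5.3 K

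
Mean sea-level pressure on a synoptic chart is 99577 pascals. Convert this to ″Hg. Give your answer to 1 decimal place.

29.4 inHg

1 Pa = 0.0002953 inHg, so 99577 × 0.0002953 = 29.4 inHg.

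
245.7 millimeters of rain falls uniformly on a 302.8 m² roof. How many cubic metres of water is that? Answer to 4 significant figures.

74.40 cubic metres

1 mm over 1 m² is 1 L, so volume = 245.7 × 302.8 = 74397.96 L = 74.40 m³.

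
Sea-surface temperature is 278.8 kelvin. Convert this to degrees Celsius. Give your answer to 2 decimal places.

5.65 °C

°C = 278.8 − 273.15 = 5.65 °C.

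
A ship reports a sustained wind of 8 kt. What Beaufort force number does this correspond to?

8 kt lies in the Beaufort 3 band (gentle breeze, 7–10 kt).

Beaufort force 3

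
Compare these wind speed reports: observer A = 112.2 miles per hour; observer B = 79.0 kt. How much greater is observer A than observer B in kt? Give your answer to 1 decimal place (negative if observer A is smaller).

observer A: 112.2 mph = 97.499 kt.
Difference: 97.499 − 79.000 = 18.5 kt.

18.5 kt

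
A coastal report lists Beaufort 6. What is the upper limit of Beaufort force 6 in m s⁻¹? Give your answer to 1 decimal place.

Beaufort 6 (strong breeze) spans 10.8–13.8 m/s.

13.8 m/s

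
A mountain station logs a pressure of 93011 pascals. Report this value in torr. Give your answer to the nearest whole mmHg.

698 mmHg

1 Pa = 0.00750062 mmHg, so 93011 × 0.00750062 = 698 mmHg.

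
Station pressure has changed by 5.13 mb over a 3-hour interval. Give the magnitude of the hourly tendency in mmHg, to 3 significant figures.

5.13 mb / 3 h × 0.750062 mmHg/mb = 1.28 mmHg/h.

1.28 mmHg per hour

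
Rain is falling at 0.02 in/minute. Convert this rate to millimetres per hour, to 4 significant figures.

0.02 in/minute × 25.4 mm/in × 60 minute/hour = 30.48 mm/hour.

30.48 mm/hour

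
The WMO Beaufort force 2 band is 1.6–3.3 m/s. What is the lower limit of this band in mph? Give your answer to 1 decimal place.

3.6 mph

1.6–3.3 m/s × 2.237 = 3.6–7.4 mph.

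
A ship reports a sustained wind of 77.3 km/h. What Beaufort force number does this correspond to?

77.3 km/h = 21.5 m/s, which is Beaufort 9 (strong gale, 20.8–24.4 m/s).

Beaufort force 9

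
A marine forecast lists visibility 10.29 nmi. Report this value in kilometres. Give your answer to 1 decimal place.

19.1 km

1 nmi = 1.852 km, so 10.29 × 1.852 = 19.1 km.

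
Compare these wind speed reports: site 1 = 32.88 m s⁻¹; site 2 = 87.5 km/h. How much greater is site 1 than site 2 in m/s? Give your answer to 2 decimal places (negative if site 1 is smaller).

8.57 m/s

site 2: 87.5 km/h = 24.3056 m/s.
Difference: 32.8800 − 24.3056 = 8.57 m/s.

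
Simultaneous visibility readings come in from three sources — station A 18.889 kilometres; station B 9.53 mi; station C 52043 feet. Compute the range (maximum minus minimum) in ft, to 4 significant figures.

station A: 18.889 km = 61971.78 ft.
station B: 9.53 SM = 50318.40 ft.
Spread: 61971.78 − 50318.40 = 11650 ft.

11650 ft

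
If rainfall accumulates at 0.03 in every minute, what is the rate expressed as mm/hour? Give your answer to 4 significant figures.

0.03 in/minute × 25.4 mm/in × 60 minute/hour = 45.72 mm/hour.

45.72 mm/hour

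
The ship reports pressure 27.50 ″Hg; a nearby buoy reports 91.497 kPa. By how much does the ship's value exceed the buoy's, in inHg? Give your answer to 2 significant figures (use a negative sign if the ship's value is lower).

the buoy: 91.497 kPa = 27.0190 inHg.
Difference: 27.5000 − 27.0190 = 0.48 inHg.

0.48 inHg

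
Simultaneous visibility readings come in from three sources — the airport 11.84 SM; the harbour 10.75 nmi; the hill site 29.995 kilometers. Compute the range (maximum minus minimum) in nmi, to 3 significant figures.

5.91 nmi

the airport: 11.84 SM = 10.2887 nmi.
the hill site: 29.995 km = 16.1960 nmi.
Spread: 16.1960 − 10.2887 = 5.91 nmi.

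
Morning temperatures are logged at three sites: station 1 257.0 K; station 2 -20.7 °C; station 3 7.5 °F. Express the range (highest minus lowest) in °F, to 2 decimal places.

station 1: 257.0 K = -16.150 °C.
station 3: 7.5 °F = -13.611 °C.
Spread: (-13.611) − (-20.700) = 7.089 °C = 12.76 °F.

12.76 °F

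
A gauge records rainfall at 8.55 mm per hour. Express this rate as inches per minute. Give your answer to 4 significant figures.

8.55 mm/hour × 0.0393701 in/mm × 0.0166667 hour/minute = 0.005610 in/minute.

0.005610 in/minute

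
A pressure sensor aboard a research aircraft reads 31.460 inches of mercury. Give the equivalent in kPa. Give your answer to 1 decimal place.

1 inHg = 3.38639 kPa, so 31.460 × 3.38639 = 106.5 kPa.

106.5 kPa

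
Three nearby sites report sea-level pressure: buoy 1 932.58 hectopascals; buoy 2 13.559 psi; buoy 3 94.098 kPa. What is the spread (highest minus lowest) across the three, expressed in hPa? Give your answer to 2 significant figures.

buoy 2: 13.559 psi = 934.860 hPa.
buoy 3: 94.098 kPa = 940.980 hPa.
Spread: 940.980 − 932.580 = 8.4 hPa.

8.4 hPa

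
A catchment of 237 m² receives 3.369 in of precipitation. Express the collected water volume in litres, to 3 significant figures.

Depth: 3.369 in × 25.4 = 85.5726 mm.
1 mm over 1 m² is 1 L, so volume = 85.5726 × 237 = 20280.706 L ≈ 20300 L.

20300 litres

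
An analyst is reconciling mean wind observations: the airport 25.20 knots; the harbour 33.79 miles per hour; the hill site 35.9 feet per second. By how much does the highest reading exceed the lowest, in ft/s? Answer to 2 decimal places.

the airport: 25.20 kt = 42.5328 ft/s.
the harbour: 33.79 mph = 49.5587 ft/s.
Spread: 49.5587 − 35.9000 = 13.66 ft/s.

13.66 ft/s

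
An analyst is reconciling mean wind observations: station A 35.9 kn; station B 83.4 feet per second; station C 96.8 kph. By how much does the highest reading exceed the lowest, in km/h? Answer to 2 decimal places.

30.31 km/h

station A: 35.9 kt = 66.4868 km/h.
station B: 83.4 ft/s = 91.5132 km/h.
Spread: 96.8000 − 66.4868 = 30.31 km/h.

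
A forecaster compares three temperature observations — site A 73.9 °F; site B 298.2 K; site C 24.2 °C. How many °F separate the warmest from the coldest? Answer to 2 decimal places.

3.19 °F

site A: 73.9 °F = 23.278 °C.
site B: 298.2 K = 25.050 °C.
Spread: 25.050 − 23.278 = 1.772 °C = 3.19 °F.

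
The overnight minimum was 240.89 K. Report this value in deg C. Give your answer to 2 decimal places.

°C = 240.89 − 273.15 = -32.26 °C.

-32.26 °C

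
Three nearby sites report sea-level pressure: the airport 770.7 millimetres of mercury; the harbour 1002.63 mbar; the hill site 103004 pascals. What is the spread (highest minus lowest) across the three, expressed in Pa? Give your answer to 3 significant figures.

the airport: 770.7 mmHg = 102751.56 Pa.
the harbour: 1002.63 mb = 100263.00 Pa.
Spread: 103004.00 − 100263.00 = 2740 Pa.

2740 Pa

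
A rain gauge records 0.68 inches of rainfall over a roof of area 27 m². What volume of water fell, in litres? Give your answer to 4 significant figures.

Depth: 0.68 in × 25.4 = 17.272 mm.
1 mm over 1 m² is 1 L, so volume = 17.272 × 27 = 466.344 L ≈ 466.3 L.

466.3 litres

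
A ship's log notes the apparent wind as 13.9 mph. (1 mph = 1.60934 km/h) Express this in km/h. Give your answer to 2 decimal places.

22.37 km/h

1 mph = 1.60934 km/h, so 13.9 × 1.60934 = 22.37 km/h.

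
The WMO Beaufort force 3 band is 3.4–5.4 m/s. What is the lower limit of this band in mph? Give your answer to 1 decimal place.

3.4–5.4 m/s × 2.237 = 7.6–12.1 mph.

7.6 mph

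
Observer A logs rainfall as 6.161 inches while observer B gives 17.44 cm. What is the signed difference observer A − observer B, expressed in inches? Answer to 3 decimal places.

observer B: 17.44 cm = 6.86614 in.
Difference: 6.16100 − 6.86614 = -0.705 in.

-0.705 in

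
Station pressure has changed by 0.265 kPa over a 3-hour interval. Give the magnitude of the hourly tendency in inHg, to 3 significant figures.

0.265 kPa / 3 h × 0.2953 inHg/kPa = 0.0261 inHg/h.

0.0261 inHg per hour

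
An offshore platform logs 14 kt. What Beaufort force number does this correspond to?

14 kt lies in the Beaufort 4 band (moderate breeze, 11–16 kt).

Beaufort force 4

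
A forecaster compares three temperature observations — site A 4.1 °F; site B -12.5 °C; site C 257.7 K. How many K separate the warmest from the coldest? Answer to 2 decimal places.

3.00 K

site A: 4.1 °F = -15.500 °C.
site C: 257.7 K = -15.450 °C.
Spread: (-12.500) − (-15.500) = 3.000 °C.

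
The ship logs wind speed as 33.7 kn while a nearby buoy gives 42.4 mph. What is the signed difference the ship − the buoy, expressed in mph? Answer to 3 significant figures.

the ship: 33.7 kt = 38.7813 mph.
Difference: 38.7813 − 42.4000 = -3.62 mph.

-3.62 mph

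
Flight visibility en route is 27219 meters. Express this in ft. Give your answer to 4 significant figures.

89300 ft

1 m = 3.28084 ft, so 27219 × 3.28084 = 89300 ft.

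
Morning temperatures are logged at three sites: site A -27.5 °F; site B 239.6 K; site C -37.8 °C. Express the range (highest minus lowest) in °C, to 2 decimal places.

site A: -27.5 °F = -33.056 °C.
site B: 239.6 K = -33.550 °C.
Spread: (-33.056) − (-37.800) = 4.744 °C.

4.74 °C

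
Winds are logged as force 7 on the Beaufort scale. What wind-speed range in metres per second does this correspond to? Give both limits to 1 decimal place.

13.9 to 17.1 m/s

Beaufort 7 (near gale) spans 13.9–17.1 m/s.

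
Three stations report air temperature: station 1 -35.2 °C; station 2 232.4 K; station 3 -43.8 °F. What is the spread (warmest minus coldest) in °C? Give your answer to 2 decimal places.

station 2: 232.4 K = -40.750 °C.
station 3: -43.8 °F = -42.111 °C.
Spread: (-35.200) − (-42.111) = 6.911 °C.

6.91 °C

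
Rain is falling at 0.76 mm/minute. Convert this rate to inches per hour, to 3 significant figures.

1.80 in/hour

0.76 mm/minute × 0.0393701 in/mm × 60 minute/hour = 1.80 in/hour.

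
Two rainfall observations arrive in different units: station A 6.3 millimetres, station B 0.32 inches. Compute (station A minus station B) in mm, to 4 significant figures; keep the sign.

station B: 0.32 in = 8.12800 mm.
Difference: 6.30000 − 8.12800 = -1.828 mm.

-1.828 mm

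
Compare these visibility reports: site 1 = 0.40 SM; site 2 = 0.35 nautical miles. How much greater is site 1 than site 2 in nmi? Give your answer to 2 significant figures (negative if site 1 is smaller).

-0.0024 nmi

site 1: 0.40 SM = 0.347590 nmi.
Difference: 0.347590 − 0.350000 = -0.0024 nmi.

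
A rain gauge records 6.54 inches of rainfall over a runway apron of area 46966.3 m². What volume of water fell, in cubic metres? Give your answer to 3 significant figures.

7800 cubic metres

Depth: 6.54 in × 25.4 = 166.116 mm.
1 mm over 1 m² is 1 L, so volume = 166.116 × 46966.3 = 7801853.9 L = 7800 m³.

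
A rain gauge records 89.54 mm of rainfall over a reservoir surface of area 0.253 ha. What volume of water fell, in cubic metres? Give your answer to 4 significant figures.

Area: 0.253 ha = 2530 m².
1 mm over 1 m² is 1 L, so volume = 89.54 × 2530 = 226536.2 L = 226.5 m³.

226.5 cubic metres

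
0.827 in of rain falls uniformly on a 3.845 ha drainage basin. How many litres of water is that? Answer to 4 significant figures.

Depth: 0.827 in × 25.4 = 21.0058 mm.
Area: 3.845 ha = 38450 m².
1 mm over 1 m² is 1 L, so volume = 21.0058 × 38450 = 807673.01 L ≈ 807700 L.

807700 litres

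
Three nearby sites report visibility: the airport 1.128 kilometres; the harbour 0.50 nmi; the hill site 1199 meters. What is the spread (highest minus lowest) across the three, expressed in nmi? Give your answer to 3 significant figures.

0.147 nmi

the airport: 1.128 km = 0.60907 nmi.
the hill site: 1199 m = 0.64741 nmi.
Spread: 0.64741 − 0.50000 = 0.147 nmi.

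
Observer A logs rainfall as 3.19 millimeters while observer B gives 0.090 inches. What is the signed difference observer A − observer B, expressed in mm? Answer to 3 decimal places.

0.904 mm

observer B: 0.090 in = 2.28600 mm.
Difference: 3.19000 − 2.28600 = 0.904 mm.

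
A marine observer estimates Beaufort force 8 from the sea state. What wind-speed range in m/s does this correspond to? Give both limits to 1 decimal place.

17.2 to 20.7 m/s

Beaufort 8 (gale) spans 17.2–20.7 m/s.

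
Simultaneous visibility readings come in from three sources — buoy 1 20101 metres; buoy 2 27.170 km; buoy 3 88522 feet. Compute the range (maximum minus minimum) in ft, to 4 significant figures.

23190 ft

buoy 1: 20101 m = 65948.16 ft.
buoy 2: 27.170 km = 89140.42 ft.
Spread: 89140.42 − 65948.16 = 23190 ft.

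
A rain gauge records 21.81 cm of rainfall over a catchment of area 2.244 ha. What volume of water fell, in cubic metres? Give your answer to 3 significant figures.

4890 cubic metres

Depth: 21.81 cm × 10 = 218.1 mm.
Area: 2.244 ha = 22440 m².
1 mm over 1 m² is 1 L, so volume = 218.1 × 22440 = 4894164 L = 4890 m³.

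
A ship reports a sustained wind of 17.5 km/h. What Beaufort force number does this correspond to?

17.5 km/h = 4.9 m/s, which is Beaufort 3 (gentle breeze, 3.4–5.4 m/s).

Beaufort force 3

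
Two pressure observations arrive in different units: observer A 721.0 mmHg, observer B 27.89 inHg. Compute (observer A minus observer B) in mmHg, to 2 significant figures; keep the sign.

observer B: 27.89 inHg = 708.41 mmHg.
Difference: 721.00 − 708.41 = 13 mmHg.

13 mmHg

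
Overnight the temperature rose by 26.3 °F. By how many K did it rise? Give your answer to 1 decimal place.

14.6 K

A change of 1 °C equals a change of 1.8 °F: ΔK = 26.3 × 0.5556 = 14.6 K.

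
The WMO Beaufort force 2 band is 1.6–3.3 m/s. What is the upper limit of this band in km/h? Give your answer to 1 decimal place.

1.6–3.3 m/s × 3.6 = 5.8–11.9 km/h.

11.9 km/h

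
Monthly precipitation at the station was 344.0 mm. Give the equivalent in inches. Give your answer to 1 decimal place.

1 mm = 0.0393701 in, so 344.0 × 0.0393701 = 13.5 in.

13.5 in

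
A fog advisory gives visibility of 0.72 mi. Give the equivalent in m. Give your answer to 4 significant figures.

1159 m

1 SM = 1609.34 m, so 0.72 × 1609.34 = 1159 m.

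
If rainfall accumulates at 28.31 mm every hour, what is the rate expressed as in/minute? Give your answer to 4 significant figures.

0.01858 in/minute

28.31 mm/hour × 0.0393701 in/mm × 0.0166667 hour/minute = 0.01858 in/minute.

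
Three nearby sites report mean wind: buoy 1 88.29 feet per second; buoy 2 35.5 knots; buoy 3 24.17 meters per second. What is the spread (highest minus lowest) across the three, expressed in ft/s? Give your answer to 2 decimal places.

28.37 ft/s

buoy 2: 35.5 kt = 59.9172 ft/s.
buoy 3: 24.17 m/s = 79.2979 ft/s.
Spread: 88.2900 − 59.9172 = 28.37 ft/s.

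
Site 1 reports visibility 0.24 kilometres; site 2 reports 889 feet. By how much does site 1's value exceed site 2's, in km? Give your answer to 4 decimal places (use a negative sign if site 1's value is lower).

site 2: 889 ft = 0.270967 km.
Difference: 0.240000 − 0.270967 = -0.0310 km.

-0.0310 km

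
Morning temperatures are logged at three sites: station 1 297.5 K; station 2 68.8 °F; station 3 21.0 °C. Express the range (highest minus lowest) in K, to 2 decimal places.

station 1: 297.5 K = 24.350 °C.
station 2: 68.8 °F = 20.444 °C.
Spread: 24.350 − 20.444 = 3.906 °C.

3.91 K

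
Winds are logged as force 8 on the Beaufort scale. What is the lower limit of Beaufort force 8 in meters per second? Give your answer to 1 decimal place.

Beaufort 8 (gale) spans 17.2–20.7 m/s.

17.2 m/s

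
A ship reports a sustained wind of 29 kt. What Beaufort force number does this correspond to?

29 kt lies in the Beaufort 7 band (near gale, 28–33 kt).

Beaufort force 7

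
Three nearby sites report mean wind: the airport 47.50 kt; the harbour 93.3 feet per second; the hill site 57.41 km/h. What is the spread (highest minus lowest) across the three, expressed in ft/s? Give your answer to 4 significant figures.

40.98 ft/s

the airport: 47.50 kt = 80.1710 ft/s.
the hill site: 57.41 km/h = 52.3203 ft/s.
Spread: 93.3000 − 52.3203 = 40.98 ft/s.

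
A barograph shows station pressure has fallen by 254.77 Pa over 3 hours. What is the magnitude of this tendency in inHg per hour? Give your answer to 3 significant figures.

254.77 Pa / 3 h × 0.0002953 inHg/Pa = 0.0251 inHg/h.

0.0251 inHg per hour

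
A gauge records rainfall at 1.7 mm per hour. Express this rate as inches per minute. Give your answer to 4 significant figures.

0.001115 in/minute

1.7 mm/hour × 0.0393701 in/mm × 0.0166667 hour/minute = 0.001115 in/minute.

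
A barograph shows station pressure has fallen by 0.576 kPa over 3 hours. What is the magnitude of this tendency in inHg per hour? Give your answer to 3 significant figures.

0.0567 inHg per hour

0.576 kPa / 3 h × 0.2953 inHg/kPa = 0.0567 inHg/h.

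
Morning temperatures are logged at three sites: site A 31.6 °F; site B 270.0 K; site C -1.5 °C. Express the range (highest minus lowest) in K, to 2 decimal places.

2.93 K

site A: 31.6 °F = -0.222 °C.
site B: 270.0 K = -3.150 °C.
Spread: (-0.222) − (-3.150) = 2.928 °C.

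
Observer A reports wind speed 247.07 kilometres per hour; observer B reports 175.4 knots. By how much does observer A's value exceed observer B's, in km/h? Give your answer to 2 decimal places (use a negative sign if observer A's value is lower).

observer B: 175.4 kt = 324.8408 km/h.
Difference: 247.0700 − 324.8408 = -77.77 km/h.

-77.77 km/h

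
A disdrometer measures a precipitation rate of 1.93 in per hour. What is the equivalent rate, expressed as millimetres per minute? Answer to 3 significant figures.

1.93 in/hour × 25.4 mm/in × 0.0166667 hour/minute = 0.817 mm/minute.

0.817 mm/minute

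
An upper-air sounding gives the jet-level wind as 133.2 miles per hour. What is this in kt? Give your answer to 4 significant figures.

1 mph = 0.868976 kt, so 133.2 × 0.868976 = 115.7 kt.

115.7 kt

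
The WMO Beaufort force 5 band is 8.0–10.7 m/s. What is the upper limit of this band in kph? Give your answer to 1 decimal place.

38.5 km/h

8.0–10.7 m/s × 3.6 = 28.8–38.5 km/h.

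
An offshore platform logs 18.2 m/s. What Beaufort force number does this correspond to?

Beaufort force 8

18.2 m/s lies in the Beaufort 8 band (gale, 17.2–20.7 m/s).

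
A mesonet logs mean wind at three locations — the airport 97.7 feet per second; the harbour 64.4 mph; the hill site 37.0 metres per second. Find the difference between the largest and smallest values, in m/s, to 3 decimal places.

the airport: 97.7 ft/s = 29.77896 m/s.
the harbour: 64.4 mph = 28.78938 m/s.
Spread: 37.00000 − 28.78938 = 8.211 m/s.

8.211 m/s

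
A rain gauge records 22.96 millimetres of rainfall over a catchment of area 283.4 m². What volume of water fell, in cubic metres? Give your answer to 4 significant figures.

1 mm over 1 m² is 1 L, so volume = 22.96 × 283.4 = 6506.864 L = 6.507 m³.

6.507 cubic metres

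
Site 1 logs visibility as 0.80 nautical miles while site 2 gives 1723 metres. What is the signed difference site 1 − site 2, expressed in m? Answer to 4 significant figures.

-241.4 m

site 1: 0.80 nmi = 1481.600 m.
Difference: 1481.600 − 1723.000 = -241.4 m.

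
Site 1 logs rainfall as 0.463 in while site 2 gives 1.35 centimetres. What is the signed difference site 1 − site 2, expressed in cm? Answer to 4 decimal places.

-0.1740 cm

site 1: 0.463 in = 1.176020 cm.
Difference: 1.176020 − 1.350000 = -0.1740 cm.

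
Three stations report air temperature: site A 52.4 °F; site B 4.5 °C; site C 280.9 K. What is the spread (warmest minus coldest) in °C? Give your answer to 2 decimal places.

site A: 52.4 °F = 11.333 °C.
site C: 280.9 K = 7.750 °C.
Spread: 11.333 − 4.500 = 6.833 °C.

6.83 °C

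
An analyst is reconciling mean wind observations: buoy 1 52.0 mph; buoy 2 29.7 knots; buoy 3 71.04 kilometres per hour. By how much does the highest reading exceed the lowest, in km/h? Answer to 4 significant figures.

buoy 1: 52.0 mph = 83.6859 km/h.
buoy 2: 29.7 kt = 55.0044 km/h.
Spread: 83.6859 − 55.0044 = 28.68 km/h.

28.68 km/h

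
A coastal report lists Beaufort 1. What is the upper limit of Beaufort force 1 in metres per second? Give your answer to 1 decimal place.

1.5 m/s

Beaufort 1 (light air) spans 0.3–1.5 m/s.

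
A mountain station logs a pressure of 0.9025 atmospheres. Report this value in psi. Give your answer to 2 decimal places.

13.26 psi

1 atm = 14.6959 psi, so 0.9025 × 14.6959 = 13.26 psi.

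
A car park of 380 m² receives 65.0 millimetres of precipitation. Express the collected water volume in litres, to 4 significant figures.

1 mm over 1 m² is 1 L, so volume = 65 × 380 = 24700 L.

24700 litres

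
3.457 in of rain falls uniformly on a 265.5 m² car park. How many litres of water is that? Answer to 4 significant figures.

Depth: 3.457 in × 25.4 = 87.8078 mm.
1 mm over 1 m² is 1 L, so volume = 87.8078 × 265.5 = 23312.971 L ≈ 23310 L.

23310 litres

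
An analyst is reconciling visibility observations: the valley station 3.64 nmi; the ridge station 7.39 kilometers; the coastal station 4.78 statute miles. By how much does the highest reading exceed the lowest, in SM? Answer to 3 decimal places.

the valley station: 3.64 nmi = 4.18884 SM.
the ridge station: 7.39 km = 4.59193 SM.
Spread: 4.78000 − 4.18884 = 0.591 SM.

0.591 SM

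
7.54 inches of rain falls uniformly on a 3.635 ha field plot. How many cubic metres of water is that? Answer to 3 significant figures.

Depth: 7.54 in × 25.4 = 191.516 mm.
Area: 3.635 ha = 36350 m².
1 mm over 1 m² is 1 L, so volume = 191.516 × 36350 = 6961606.6 L = 6960 m³.

6960 cubic metres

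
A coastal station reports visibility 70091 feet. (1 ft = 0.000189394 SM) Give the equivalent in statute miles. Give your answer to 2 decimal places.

13.27 SM

1 ft = 0.000189394 SM, so 70091 × 0.000189394 = 13.27 SM.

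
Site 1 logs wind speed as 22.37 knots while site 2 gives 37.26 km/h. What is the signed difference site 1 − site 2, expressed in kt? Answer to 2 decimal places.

2.25 kt

site 2: 37.26 km/h = 20.1188 kt.
Difference: 22.3700 − 20.1188 = 2.25 kt.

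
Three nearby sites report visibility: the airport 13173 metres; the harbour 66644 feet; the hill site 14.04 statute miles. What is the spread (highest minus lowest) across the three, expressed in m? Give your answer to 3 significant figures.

9420 m

the harbour: 66644 ft = 20313.09 m.
the hill site: 14.04 SM = 22595.19 m.
Spread: 22595.19 − 13173.00 = 9420 m.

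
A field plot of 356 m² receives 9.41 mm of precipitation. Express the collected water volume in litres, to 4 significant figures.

1 mm over 1 m² is 1 L, so volume = 9.41 × 356 = 3349.96 L ≈ 3350 L.

3350 litres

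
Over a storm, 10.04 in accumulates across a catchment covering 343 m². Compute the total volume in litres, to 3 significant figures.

87500 litres

Depth: 10.04 in × 25.4 = 255.016 mm.
1 mm over 1 m² is 1 L, so volume = 255.016 × 343 = 87470.488 L ≈ 87500 L.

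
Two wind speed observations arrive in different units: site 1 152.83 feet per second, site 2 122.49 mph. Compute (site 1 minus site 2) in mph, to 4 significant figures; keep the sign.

site 1: 152.83 ft/s = 104.2023 mph.
Difference: 104.2023 − 122.4900 = -18.29 mph.

-18.29 mph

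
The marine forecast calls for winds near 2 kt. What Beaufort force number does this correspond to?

2 kt lies in the Beaufort 1 band (light air, 1–3 kt).

Beaufort force 1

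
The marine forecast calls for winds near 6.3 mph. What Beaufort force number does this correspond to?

Beaufort force 2

6.3 mph = 2.8 m/s, which is Beaufort 2 (light breeze, 1.6–3.3 m/s).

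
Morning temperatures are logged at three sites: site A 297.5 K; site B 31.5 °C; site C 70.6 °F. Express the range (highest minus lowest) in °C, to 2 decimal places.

site A: 297.5 K = 24.350 °C.
site C: 70.6 °F = 21.444 °C.
Spread: 31.500 − 21.444 = 10.056 °C.

10.06 °C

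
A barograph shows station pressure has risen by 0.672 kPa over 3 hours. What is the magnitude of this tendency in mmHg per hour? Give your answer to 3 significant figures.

0.672 kPa / 3 h × 7.50062 mmHg/kPa = 1.68 mmHg/h.

1.68 mmHg per hour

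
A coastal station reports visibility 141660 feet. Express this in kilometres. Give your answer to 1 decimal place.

1 ft = 0.0003048 km, so 141660 × 0.0003048 = 43.2 km.

43.2 km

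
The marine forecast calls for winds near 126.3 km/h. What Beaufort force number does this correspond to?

126.3 km/h = 35.1 m/s, which is Beaufort 12 (hurricane force, ≥32.7 m/s).

Beaufort force 12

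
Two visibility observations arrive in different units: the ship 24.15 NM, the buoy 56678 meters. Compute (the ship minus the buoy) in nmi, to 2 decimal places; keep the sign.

the buoy: 56678 m = 30.6037 nmi.
Difference: 24.1500 − 30.6037 = -6.45 nmi.

-6.45 nmi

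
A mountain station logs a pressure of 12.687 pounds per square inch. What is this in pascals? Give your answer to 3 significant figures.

1 psi = 6894.76 Pa, so 12.687 × 6894.76 = 87500 Pa.

87500 Pa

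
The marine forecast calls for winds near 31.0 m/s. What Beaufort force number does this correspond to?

Beaufort force 11

31.0 m/s lies in the Beaufort 11 band (violent storm, 28.5–32.6 m/s).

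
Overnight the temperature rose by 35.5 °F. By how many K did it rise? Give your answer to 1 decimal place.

For a temperature change the 32° offset cancels: ΔK = 35.5 × 0.5556 = 19.7 K.

19.7 K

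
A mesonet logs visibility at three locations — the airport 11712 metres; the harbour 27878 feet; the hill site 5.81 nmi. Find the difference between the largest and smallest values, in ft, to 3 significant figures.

the airport: 11712 m = 38425.20 ft.
the hill site: 5.81 nmi = 35302.23 ft.
Spread: 38425.20 − 27878.00 = 10500 ft.

10500 ft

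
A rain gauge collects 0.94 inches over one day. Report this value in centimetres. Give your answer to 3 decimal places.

2.388 cm

1 in = 2.54 cm, so 0.94 × 2.54 = 2.388 cm.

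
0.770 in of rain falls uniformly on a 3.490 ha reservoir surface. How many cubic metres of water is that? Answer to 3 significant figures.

Depth: 0.770 in × 25.4 = 19.558 mm.
Area: 3.490 ha = 34900 m².
1 mm over 1 m² is 1 L, so volume = 19.558 × 34900 = 682574.2 L = 683 m³.

683 cubic metres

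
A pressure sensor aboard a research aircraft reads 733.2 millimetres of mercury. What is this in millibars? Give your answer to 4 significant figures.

1 mmHg = 1.33322 mb, so 733.2 × 1.33322 = 977.5 mb.

977.5 mb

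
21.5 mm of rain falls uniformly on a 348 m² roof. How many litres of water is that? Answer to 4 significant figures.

1 mm over 1 m² is 1 L, so volume = 21.5 × 348 = 7482 L.

7482 litres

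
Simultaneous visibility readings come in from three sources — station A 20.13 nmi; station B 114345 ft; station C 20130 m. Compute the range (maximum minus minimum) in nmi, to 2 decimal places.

station B: 114345 ft = 18.8188 nmi.
station C: 20130 m = 10.8693 nmi.
Spread: 20.1300 − 10.8693 = 9.26 nmi.

9.26 nmi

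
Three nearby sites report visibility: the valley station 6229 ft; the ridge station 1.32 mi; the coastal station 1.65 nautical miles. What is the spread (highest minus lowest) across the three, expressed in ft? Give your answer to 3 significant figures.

3800 ft

the ridge station: 1.32 SM = 6969.60 ft.
the coastal station: 1.65 nmi = 10025.59 ft.
Spread: 10025.59 − 6229.00 = 3800 ft.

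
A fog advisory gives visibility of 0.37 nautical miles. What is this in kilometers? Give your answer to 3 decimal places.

1 nmi = 1.852 km, so 0.37 × 1.852 = 0.685 km.

0.685 km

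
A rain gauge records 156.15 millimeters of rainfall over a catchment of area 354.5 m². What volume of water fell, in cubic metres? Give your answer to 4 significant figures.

1 mm over 1 m² is 1 L, so volume = 156.15 × 354.5 = 55355.175 L = 55.36 m³.

55.36 cubic metres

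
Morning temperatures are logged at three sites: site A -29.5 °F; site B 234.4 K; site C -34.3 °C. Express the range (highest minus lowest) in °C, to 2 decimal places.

site A: -29.5 °F = -34.167 °C.
site B: 234.4 K = -38.750 °C.
Spread: (-34.167) − (-38.750) = 4.583 °C.

4.58 °C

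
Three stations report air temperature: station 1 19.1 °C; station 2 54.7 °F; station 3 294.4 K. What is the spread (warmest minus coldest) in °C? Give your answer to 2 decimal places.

station 2: 54.7 °F = 12.611 °C.
station 3: 294.4 K = 21.250 °C.
Spread: 21.250 − 12.611 = 8.639 °C.

8.64 °C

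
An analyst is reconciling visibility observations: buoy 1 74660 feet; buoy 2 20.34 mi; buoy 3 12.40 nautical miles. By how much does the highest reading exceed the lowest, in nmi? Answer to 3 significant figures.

5.39 nmi

buoy 1: 74660 ft = 12.2875 nmi.
buoy 2: 20.34 SM = 17.6750 nmi.
Spread: 17.6750 − 12.2875 = 5.39 nmi.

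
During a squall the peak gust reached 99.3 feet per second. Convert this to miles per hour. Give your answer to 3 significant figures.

1 ft/s = 0.681818 mph, so 99.3 × 0.681818 = 67.7 mph.

67.7 mph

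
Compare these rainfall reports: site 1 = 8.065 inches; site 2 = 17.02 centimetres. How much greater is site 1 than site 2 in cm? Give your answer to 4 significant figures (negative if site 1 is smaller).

3.465 cm

site 1: 8.065 in = 20.48510 cm.
Difference: 20.48510 − 17.02000 = 3.465 cm.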